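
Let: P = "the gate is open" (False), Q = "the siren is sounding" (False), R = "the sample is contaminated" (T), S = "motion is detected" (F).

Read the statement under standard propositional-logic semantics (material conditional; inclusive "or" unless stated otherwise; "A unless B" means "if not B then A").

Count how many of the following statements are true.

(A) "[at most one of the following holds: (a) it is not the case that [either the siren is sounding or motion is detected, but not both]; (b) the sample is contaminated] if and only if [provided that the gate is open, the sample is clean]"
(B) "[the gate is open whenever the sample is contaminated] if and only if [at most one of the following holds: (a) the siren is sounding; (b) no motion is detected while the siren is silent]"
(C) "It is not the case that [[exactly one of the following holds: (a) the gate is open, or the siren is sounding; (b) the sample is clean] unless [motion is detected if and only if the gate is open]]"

0

(A): Parsed as (not (Q xor S) nand R) iff (P -> not R)

Q xor S = False xor False = False
not (Q xor S) = not False = True
not (Q xor S) nand R = True nand True = False
not R = not True = False
P -> not R = False -> False = True
(not (Q xor S) nand R) iff (P -> not R) = False iff True = False
Thus (A) is false.

(B): This is (R -> P) iff (Q nand (not S and not Q)).

R -> P = True -> False = False
not S = not False = True
not Q = not False = True
not S and not Q = True and True = True
Q nand (not S and not Q) = False nand True = True
(R -> P) iff (Q nand (not S and not Q)) = False iff True = False
Thus (B) is false.

(C): In symbols: not (((P or Q) xor not R) or (S iff P))

P or Q = False or False = False
not R = not True = False
(P or Q) xor not R = False xor False = False
S iff P = False iff False = True
((P or Q) xor not R) or (S iff P) = False or True = True
not (((P or Q) xor not R) or (S iff P)) = not True = False
Thus (C) is false.

Count: 0.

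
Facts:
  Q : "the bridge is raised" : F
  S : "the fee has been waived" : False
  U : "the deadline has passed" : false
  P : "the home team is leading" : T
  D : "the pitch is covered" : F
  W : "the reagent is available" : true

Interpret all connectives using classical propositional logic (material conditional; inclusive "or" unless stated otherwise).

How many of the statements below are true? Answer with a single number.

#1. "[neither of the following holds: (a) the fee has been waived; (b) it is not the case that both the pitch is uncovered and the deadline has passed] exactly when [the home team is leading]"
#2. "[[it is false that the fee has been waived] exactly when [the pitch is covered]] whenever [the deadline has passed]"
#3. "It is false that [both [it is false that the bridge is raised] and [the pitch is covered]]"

2

#1: Parsed as (S nor (~D nand U)) <-> P

~D = ~F = T
~D nand U = T nand F = T
S nor (~D nand U) = F nor T = F
(S nor (~D nand U)) <-> P = F <-> T = F
Hence #1 is false.

#2: Parsed as U -> (~S <-> D)

~S = ~F = T
~S <-> D = T <-> F = F
U -> (~S <-> D) = F -> F = T
Thus #2 is true.

#3: Formalization: ~(~Q & D)

~Q = ~F = T
~Q & D = T & F = F
~(~Q & D) = ~F = T
So #3 is true.

True statements: 2 (#2, #3).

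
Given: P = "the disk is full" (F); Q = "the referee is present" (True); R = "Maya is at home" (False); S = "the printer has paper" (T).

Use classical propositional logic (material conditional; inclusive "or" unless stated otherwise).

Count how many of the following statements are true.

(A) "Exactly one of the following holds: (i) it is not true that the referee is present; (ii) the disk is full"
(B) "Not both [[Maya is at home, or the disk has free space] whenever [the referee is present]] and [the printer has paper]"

(A): Formalization: ~Q xor P

~Q = ~T = F
~Q xor P = F xor F = F
So (A) is false.

(B): In symbols: (Q -> (R | ~P)) nand S

~P = ~F = T
R | ~P = F | T = T
Q -> (R | ~P) = T -> T = T
(Q -> (R | ~P)) nand S = T nand T = F
Hence (B) is false.

0 of the 2 statements are true (none).

0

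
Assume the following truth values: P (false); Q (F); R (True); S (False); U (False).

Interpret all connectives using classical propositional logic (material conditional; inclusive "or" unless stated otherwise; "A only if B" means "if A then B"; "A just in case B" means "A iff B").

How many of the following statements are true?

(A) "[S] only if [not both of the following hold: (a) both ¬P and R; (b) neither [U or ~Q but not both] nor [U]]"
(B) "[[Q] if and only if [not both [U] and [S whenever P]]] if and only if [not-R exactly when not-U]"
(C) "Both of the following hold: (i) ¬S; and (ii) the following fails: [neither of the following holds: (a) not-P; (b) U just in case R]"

3

(A): Parsed as S → ((¬P ∧ R) ↑ ((U ⊕ ¬Q) ↓ U))

¬P = ¬F = T
¬P ∧ R = T ∧ T = T
¬Q = ¬F = T
U ⊕ ¬Q = F ⊕ T = T
(U ⊕ ¬Q) ↓ U = T ↓ F = F
(¬P ∧ R) ↑ ((U ⊕ ¬Q) ↓ U) = T ↑ F = T
S → ((¬P ∧ R) ↑ ((U ⊕ ¬Q) ↓ U)) = F → T = T
So (A) is true.

(B): Formalization: (Q ↔ (U ↑ (P → S))) ↔ (¬R ↔ ¬U)

P → S = F → F = T
U ↑ (P → S) = F ↑ T = T
Q ↔ (U ↑ (P → S)) = F ↔ T = F
¬R = ¬T = F
¬U = ¬F = T
¬R ↔ ¬U = F ↔ T = F
(Q ↔ (U ↑ (P → S))) ↔ (¬R ↔ ¬U) = F ↔ F = T
Hence (B) is true.

(C): Parsed as ¬S ∧ ¬(¬P ↓ (U ↔ R))

¬S = ¬F = T
¬P = ¬F = T
U ↔ R = F ↔ T = F
¬P ↓ (U ↔ R) = T ↓ F = F
¬(¬P ↓ (U ↔ R)) = ¬F = T
¬S ∧ ¬(¬P ↓ (U ↔ R)) = T ∧ T = T
Hence (C) is true.

True statements: 3 ((A), (B), (C)).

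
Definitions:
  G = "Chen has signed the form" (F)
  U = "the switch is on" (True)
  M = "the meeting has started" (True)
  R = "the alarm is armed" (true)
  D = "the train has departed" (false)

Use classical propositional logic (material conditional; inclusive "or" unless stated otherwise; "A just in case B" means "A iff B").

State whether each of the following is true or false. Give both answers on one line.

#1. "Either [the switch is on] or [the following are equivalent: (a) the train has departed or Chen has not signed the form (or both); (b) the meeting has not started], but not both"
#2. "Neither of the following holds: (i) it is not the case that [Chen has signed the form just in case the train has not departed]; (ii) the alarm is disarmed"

#1 True; #2 False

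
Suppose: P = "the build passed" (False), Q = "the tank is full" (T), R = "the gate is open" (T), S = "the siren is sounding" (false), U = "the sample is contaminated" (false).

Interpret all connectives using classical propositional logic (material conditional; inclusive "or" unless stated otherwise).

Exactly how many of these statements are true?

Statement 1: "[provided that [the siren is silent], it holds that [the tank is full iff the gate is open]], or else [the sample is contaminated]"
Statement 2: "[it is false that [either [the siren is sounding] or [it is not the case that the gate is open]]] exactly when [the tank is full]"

Statement 1: In symbols: (¬S → (Q ↔ R)) ∨ U

¬S = ¬F = T
Q ↔ R = T ↔ T = T
¬S → (Q ↔ R) = T → T = T
(¬S → (Q ↔ R)) ∨ U = T ∨ F = T
Thus Statement 1 is true.

Statement 2: Parsed as ¬(S ∨ ¬R) ↔ Q

¬R = ¬T = F
S ∨ ¬R = F ∨ F = F
¬(S ∨ ¬R) = ¬F = T
¬(S ∨ ¬R) ↔ Q = T ↔ T = T
Hence Statement 2 is true.

Count: 2.

2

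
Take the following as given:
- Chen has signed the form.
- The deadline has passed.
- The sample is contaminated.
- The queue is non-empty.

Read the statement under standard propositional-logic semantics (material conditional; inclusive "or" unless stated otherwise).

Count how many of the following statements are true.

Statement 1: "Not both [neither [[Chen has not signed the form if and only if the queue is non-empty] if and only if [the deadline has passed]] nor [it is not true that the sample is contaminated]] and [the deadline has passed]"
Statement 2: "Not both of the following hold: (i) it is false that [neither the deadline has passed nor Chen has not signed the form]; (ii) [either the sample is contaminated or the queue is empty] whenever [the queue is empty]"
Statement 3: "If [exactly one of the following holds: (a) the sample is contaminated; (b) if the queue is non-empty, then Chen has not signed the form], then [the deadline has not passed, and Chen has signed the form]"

Let P = "Chen has signed the form" (T), S = "the queue is empty" (F), Q = "the deadline has passed" (T), R = "the sample is contaminated" (T).

Statement 1: Parsed as (((¬P ↔ ¬S) ↔ Q) ↓ ¬R) ↑ Q

¬P = ¬T = F
¬S = ¬F = T
¬P ↔ ¬S = F ↔ T = F
(¬P ↔ ¬S) ↔ Q = F ↔ T = F
¬R = ¬T = F
((¬P ↔ ¬S) ↔ Q) ↓ ¬R = F ↓ F = T
(((¬P ↔ ¬S) ↔ Q) ↓ ¬R) ↑ Q = T ↑ T = F
So Statement 1 is false.

Statement 2: Parsed as ¬(Q ↓ ¬P) ↑ (S → (R ∨ S))

¬P = ¬T = F
Q ↓ ¬P = T ↓ F = F
¬(Q ↓ ¬P) = ¬F = T
R ∨ S = T ∨ F = T
S → (R ∨ S) = F → T = T
¬(Q ↓ ¬P) ↑ (S → (R ∨ S)) = T ↑ T = F
Hence Statement 2 is false.

Statement 3: In symbols: (R ⊕ (¬S → ¬P)) → (¬Q ∧ P)

¬S = ¬F = T
¬P = ¬T = F
¬S → ¬P = T → F = F
R ⊕ (¬S → ¬P) = T ⊕ F = T
¬Q = ¬T = F
¬Q ∧ P = F ∧ T = F
(R ⊕ (¬S → ¬P)) → (¬Q ∧ P) = T → F = F
So Statement 3 is false.

Count: 0.

0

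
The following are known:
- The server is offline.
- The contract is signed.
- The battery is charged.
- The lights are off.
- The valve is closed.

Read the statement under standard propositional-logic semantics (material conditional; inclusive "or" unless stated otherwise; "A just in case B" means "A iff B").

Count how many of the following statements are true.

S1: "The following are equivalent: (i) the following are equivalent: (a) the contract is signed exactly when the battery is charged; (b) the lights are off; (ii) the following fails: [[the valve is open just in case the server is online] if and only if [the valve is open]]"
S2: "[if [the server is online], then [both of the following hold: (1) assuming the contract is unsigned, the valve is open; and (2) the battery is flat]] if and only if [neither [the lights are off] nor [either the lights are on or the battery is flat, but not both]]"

Let Q = "the contract is signed" (T), R = "the battery is charged" (T), S = "the lights are on" (F), U = "the valve is open" (F), P = "the server is online" (F).

S1: In symbols: ((Q ↔ R) ↔ ¬S) ↔ ¬((U ↔ P) ↔ U)

Q ↔ R = T ↔ T = T
¬S = ¬F = T
(Q ↔ R) ↔ ¬S = T ↔ T = T
U ↔ P = F ↔ F = T
(U ↔ P) ↔ U = T ↔ F = F
¬((U ↔ P) ↔ U) = ¬F = T
((Q ↔ R) ↔ ¬S) ↔ ¬((U ↔ P) ↔ U) = T ↔ T = T
Thus S1 is true.

S2: Formalization: (P → ((¬Q → U) ∧ ¬R)) ↔ (¬S ↓ (S ⊕ ¬R))

¬Q = ¬T = F
¬Q → U = F → F = T
¬R = ¬T = F
(¬Q → U) ∧ ¬R = T ∧ F = F
P → ((¬Q → U) ∧ ¬R) = F → F = T
¬S = ¬F = T
¬R = ¬T = F
S ⊕ ¬R = F ⊕ F = F
¬S ↓ (S ⊕ ¬R) = T ↓ F = F
(P → ((¬Q → U) ∧ ¬R)) ↔ (¬S ↓ (S ⊕ ¬R)) = T ↔ F = F
Thus S2 is false.

1 of the 2 statements is true (S1).

1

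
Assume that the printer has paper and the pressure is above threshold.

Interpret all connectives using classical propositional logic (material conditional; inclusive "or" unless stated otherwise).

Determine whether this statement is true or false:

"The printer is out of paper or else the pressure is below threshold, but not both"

False.

Let V = "the printer has paper" (T), D = "the pressure is above threshold" (T).
In symbols: ~V xor ~D

~V = ~T = F
~D = ~T = F
~V xor ~D = F xor F = F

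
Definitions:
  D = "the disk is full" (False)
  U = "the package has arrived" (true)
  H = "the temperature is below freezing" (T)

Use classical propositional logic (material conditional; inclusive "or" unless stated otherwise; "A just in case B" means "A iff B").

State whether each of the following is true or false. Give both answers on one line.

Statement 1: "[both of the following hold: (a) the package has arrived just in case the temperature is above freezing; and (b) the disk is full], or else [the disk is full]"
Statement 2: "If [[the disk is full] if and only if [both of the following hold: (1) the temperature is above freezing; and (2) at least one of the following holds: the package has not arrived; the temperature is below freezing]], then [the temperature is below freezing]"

Statement 1 F / Statement 2 T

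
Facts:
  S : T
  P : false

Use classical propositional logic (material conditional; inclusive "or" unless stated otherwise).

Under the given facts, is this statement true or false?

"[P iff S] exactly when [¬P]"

This is (P iff S) iff not P.

P iff S = False iff True = False
not P = not False = True
(P iff S) iff not P = False iff True = False

False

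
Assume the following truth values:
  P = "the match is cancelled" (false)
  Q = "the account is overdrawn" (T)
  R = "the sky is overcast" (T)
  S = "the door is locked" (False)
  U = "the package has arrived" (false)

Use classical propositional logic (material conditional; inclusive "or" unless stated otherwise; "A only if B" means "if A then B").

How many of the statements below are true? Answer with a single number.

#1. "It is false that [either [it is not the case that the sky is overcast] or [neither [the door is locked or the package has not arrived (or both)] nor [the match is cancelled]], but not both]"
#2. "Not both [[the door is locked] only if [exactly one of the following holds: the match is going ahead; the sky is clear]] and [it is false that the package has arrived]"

1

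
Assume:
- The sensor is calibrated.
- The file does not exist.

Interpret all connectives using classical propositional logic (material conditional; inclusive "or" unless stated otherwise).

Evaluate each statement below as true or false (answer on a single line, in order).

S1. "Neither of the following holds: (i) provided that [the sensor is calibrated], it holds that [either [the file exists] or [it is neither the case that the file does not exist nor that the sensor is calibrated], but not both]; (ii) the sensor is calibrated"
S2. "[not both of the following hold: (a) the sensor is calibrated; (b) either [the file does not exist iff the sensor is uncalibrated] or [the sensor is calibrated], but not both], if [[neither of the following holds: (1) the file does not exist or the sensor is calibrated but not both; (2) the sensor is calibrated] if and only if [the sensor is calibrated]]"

Let W = "the sensor is calibrated" (True), G = "the file exists" (False).

S1: This is (W -> (G xor (not G nor W))) nor W.

not G = not False = True
not G nor W = True nor True = False
G xor (not G nor W) = False xor False = False
W -> (G xor (not G nor W)) = True -> False = False
(W -> (G xor (not G nor W))) nor W = False nor True = False
Thus S1 is false.

S2: In symbols: (((not G xor W) nor W) iff W) -> (W nand ((not G iff not W) xor W))

not G = not False = True
not G xor W = True xor True = False
(not G xor W) nor W = False nor True = False
((not G xor W) nor W) iff W = False iff True = False
not G = not False = True
not W = not True = False
not G iff not W = True iff False = False
(not G iff not W) xor W = False xor True = True
W nand ((not G iff not W) xor W) = True nand True = False
(((not G xor W) nor W) iff W) -> (W nand ((not G iff not W) xor W)) = False -> False = True
Hence S2 is true.

S1 F; S2 T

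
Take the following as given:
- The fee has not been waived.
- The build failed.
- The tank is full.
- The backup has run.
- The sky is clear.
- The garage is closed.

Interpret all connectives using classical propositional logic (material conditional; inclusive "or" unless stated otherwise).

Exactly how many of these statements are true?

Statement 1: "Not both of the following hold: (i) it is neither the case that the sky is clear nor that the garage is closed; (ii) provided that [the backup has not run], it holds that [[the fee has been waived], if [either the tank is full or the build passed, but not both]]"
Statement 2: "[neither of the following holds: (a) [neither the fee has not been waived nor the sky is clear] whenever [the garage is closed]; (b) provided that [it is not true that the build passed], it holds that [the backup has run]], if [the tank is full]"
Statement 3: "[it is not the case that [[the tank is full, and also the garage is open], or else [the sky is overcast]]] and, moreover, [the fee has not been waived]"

2

Let U = "the sky is overcast" (F), V = "the garage is closed" (T), S = "the backup has run" (T), R = "the tank is full" (T), Q = "the build passed" (F), P = "the fee has been waived" (F).

Statement 1: Parsed as (¬U ↓ V) ↑ (¬S → ((R ⊕ Q) → P))

¬U = ¬F = T
¬U ↓ V = T ↓ T = F
¬S = ¬T = F
R ⊕ Q = T ⊕ F = T
(R ⊕ Q) → P = T → F = F
¬S → ((R ⊕ Q) → P) = F → F = T
(¬U ↓ V) ↑ (¬S → ((R ⊕ Q) → P)) = F ↑ T = T
Hence Statement 1 is true.

Statement 2: Formalization: R → ((V → (¬P ↓ ¬U)) ↓ (¬Q → S))

¬P = ¬F = T
¬U = ¬F = T
¬P ↓ ¬U = T ↓ T = F
V → (¬P ↓ ¬U) = T → F = F
¬Q = ¬F = T
¬Q → S = T → T = T
(V → (¬P ↓ ¬U)) ↓ (¬Q → S) = F ↓ T = F
R → ((V → (¬P ↓ ¬U)) ↓ (¬Q → S)) = T → F = F
Thus Statement 2 is false.

Statement 3: Parsed as ¬((R ∧ ¬V) ∨ U) ∧ ¬P

¬V = ¬T = F
R ∧ ¬V = T ∧ F = F
(R ∧ ¬V) ∨ U = F ∨ F = F
¬((R ∧ ¬V) ∨ U) = ¬F = T
¬P = ¬F = T
¬((R ∧ ¬V) ∨ U) ∧ ¬P = T ∧ T = T
Hence Statement 3 is true.

2 of the 3 statements are true (Statement 1, Statement 3).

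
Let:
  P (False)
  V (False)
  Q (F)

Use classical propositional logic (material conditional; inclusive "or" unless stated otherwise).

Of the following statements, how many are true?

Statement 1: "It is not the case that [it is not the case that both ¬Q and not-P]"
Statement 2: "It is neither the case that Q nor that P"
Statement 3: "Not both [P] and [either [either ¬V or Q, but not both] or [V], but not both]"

Statement 1: This is ~(~Q nand ~P).

~Q = ~F = T
~P = ~F = T
~Q nand ~P = T nand T = F
~(~Q nand ~P) = ~F = T
Thus Statement 1 is true.

Statement 2: Formalization: Q nor P

Q nor P = F nor F = T
Hence Statement 2 is true.

Statement 3: In symbols: P nand ((~V xor Q) xor V)

~V = ~F = T
~V xor Q = T xor F = T
(~V xor Q) xor V = T xor F = T
P nand ((~V xor Q) xor V) = F nand T = T
Thus Statement 3 is true.

3 of the 3 statements are true (Statement 1, Statement 2, Statement 3).

3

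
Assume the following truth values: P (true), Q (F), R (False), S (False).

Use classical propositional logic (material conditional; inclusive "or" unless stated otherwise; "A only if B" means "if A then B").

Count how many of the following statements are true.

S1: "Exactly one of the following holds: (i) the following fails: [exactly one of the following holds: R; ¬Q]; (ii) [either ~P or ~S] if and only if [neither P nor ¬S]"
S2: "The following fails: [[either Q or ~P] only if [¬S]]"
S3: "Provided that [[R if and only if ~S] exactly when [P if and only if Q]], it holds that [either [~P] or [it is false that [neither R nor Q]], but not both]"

S1: This is ¬(R ⊕ ¬Q) ⊕ ((¬P ∨ ¬S) ↔ (P ↓ ¬S)).

¬Q = ¬F = T
R ⊕ ¬Q = F ⊕ T = T
¬(R ⊕ ¬Q) = ¬T = F
¬P = ¬T = F
¬S = ¬F = T
¬P ∨ ¬S = F ∨ T = T
¬S = ¬F = T
P ↓ ¬S = T ↓ T = F
(¬P ∨ ¬S) ↔ (P ↓ ¬S) = T ↔ F = F
¬(R ⊕ ¬Q) ⊕ ((¬P ∨ ¬S) ↔ (P ↓ ¬S)) = F ⊕ F = F
Hence S1 is false.

S2: Formalization: ¬((Q ∨ ¬P) → ¬S)

¬P = ¬T = F
Q ∨ ¬P = F ∨ F = F
¬S = ¬F = T
(Q ∨ ¬P) → ¬S = F → T = T
¬((Q ∨ ¬P) → ¬S) = ¬T = F
So S2 is false.

S3: In symbols: ((R ↔ ¬S) ↔ (P ↔ Q)) → (¬P ⊕ ¬(R ↓ Q))

¬S = ¬F = T
R ↔ ¬S = F ↔ T = F
P ↔ Q = T ↔ F = F
(R ↔ ¬S) ↔ (P ↔ Q) = F ↔ F = T
¬P = ¬T = F
R ↓ Q = F ↓ F = T
¬(R ↓ Q) = ¬T = F
¬P ⊕ ¬(R ↓ Q) = F ⊕ F = F
((R ↔ ¬S) ↔ (P ↔ Q)) → (¬P ⊕ ¬(R ↓ Q)) = T → F = F
So S3 is false.

True statements: 0 (none).

0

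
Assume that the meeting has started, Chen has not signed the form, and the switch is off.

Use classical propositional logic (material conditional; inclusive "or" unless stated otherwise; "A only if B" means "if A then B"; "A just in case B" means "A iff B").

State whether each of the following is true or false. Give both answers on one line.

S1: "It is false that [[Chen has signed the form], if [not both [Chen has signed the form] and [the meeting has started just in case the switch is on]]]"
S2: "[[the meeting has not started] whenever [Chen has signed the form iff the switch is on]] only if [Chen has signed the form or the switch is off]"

Let W = "Chen has signed the form" (F), U = "the meeting has started" (T), N = "the switch is on" (F).

S1: In symbols: ¬((W ↑ (U ↔ N)) → W)

U ↔ N = T ↔ F = F
W ↑ (U ↔ N) = F ↑ F = T
(W ↑ (U ↔ N)) → W = T → F = F
¬((W ↑ (U ↔ N)) → W) = ¬F = T
Thus S1 is true.

S2: In symbols: ((W ↔ N) → ¬U) → (W ∨ ¬N)

W ↔ N = F ↔ F = T
¬U = ¬T = F
(W ↔ N) → ¬U = T → F = F
¬N = ¬F = T
W ∨ ¬N = F ∨ T = T
((W ↔ N) → ¬U) → (W ∨ ¬N) = F → T = T
Thus S2 is true.

S1 true, S2 true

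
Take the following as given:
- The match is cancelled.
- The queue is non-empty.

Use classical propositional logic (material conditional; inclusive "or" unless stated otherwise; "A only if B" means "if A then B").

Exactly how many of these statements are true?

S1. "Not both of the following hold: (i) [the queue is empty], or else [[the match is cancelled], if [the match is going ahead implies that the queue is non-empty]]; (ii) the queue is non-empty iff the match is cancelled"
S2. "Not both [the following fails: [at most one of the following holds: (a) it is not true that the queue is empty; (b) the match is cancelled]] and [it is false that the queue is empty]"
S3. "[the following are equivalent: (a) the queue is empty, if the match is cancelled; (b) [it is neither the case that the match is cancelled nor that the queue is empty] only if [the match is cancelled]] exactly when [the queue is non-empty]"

0

Let Q = "the queue is empty" (False), P = "the match is cancelled" (True).

S1: Formalization: (Q or ((not P -> not Q) -> P)) nand (not Q iff P)

not P = not True = False
not Q = not False = True
not P -> not Q = False -> True = True
(not P -> not Q) -> P = True -> True = True
Q or ((not P -> not Q) -> P) = False or True = True
not Q = not False = True
not Q iff P = True iff True = True
(Q or ((not P -> not Q) -> P)) nand (not Q iff P) = True nand True = False
Hence S1 is false.

S2: In symbols: not (not Q nand P) nand not Q

not Q = not False = True
not Q nand P = True nand True = False
not (not Q nand P) = not False = True
not Q = not False = True
not (not Q nand P) nand not Q = True nand True = False
So S2 is false.

S3: Parsed as ((P -> Q) iff ((P nor Q) -> P)) iff not Q

P -> Q = True -> False = False
P nor Q = True nor False = False
(P nor Q) -> P = False -> True = True
(P -> Q) iff ((P nor Q) -> P) = False iff True = False
not Q = not False = True
((P -> Q) iff ((P nor Q) -> P)) iff not Q = False iff True = False
Hence S3 is false.

True statements: 0 (none).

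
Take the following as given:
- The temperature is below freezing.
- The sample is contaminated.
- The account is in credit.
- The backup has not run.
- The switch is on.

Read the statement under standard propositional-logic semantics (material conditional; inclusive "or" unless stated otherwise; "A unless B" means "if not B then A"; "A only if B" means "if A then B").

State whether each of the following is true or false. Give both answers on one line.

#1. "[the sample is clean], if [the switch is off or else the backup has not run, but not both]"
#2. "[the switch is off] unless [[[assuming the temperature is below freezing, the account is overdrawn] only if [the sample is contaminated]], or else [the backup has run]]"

Let U = "the switch is on" (True), S = "the backup has run" (False), Q = "the sample is contaminated" (True), P = "the temperature is below freezing" (True), R = "the account is overdrawn" (False).

#1: This is (not U xor not S) -> not Q.

not U = not True = False
not S = not False = True
not U xor not S = False xor True = True
not Q = not True = False
(not U xor not S) -> not Q = True -> False = False
Thus #1 is false.

#2: This is not U or (((P -> R) -> Q) or S).

not U = not True = False
P -> R = True -> False = False
(P -> R) -> Q = False -> True = True
((P -> R) -> Q) or S = True or False = True
not U or (((P -> R) -> Q) or S) = False or True = True
So #2 is true.

#1 false; #2 true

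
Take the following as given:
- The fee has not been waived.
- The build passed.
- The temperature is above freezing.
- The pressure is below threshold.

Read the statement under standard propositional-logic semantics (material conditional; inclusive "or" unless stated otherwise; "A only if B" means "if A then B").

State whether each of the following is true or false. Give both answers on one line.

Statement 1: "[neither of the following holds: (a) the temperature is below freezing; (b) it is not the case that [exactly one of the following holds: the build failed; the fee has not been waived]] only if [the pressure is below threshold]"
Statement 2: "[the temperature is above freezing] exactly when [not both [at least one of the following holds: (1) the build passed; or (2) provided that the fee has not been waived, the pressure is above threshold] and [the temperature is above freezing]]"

Let K = "the temperature is below freezing" (F), Q = "the build passed" (T), H = "the fee has been waived" (F), V = "the pressure is above threshold" (F).

Statement 1: Formalization: (K nor ~(~Q xor ~H)) -> ~V

~Q = ~T = F
~H = ~F = T
~Q xor ~H = F xor T = T
~(~Q xor ~H) = ~T = F
K nor ~(~Q xor ~H) = F nor F = T
~V = ~F = T
(K nor ~(~Q xor ~H)) -> ~V = T -> T = T
Thus Statement 1 is true.

Statement 2: Parsed as ~K <-> ((Q | (~H -> V)) nand ~K)

~K = ~F = T
~H = ~F = T
~H -> V = T -> F = F
Q | (~H -> V) = T | F = T
~K = ~F = T
(Q | (~H -> V)) nand ~K = T nand T = F
~K <-> ((Q | (~H -> V)) nand ~K) = T <-> F = F
So Statement 2 is false.

Statement 1 T; Statement 2 F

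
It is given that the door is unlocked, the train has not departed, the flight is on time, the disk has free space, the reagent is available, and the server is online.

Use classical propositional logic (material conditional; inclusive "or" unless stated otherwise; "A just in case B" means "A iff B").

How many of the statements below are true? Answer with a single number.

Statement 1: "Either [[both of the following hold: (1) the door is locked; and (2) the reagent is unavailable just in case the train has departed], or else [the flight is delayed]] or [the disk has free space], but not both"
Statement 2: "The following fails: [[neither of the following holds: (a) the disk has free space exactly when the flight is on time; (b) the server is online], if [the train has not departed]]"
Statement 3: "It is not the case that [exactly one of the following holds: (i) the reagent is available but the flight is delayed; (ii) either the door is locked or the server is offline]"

3

Let P = "the door is locked" (False), U = "the reagent is available" (True), Q = "the train has departed" (False), R = "the flight is delayed" (False), S = "the disk is full" (False), V = "the server is online" (True).

Statement 1: In symbols: ((P and (not U iff Q)) or R) xor not S

not U = not True = False
not U iff Q = False iff False = True
P and (not U iff Q) = False and True = False
(P and (not U iff Q)) or R = False or False = False
not S = not False = True
((P and (not U iff Q)) or R) xor not S = False xor True = True
Hence Statement 1 is true.

Statement 2: In symbols: not (not Q -> ((not S iff not R) nor V))

not Q = not False = True
not S = not False = True
not R = not False = True
not S iff not R = True iff True = True
(not S iff not R) nor V = True nor True = False
not Q -> ((not S iff not R) nor V) = True -> False = False
not (not Q -> ((not S iff not R) nor V)) = not False = True
Thus Statement 2 is true.

Statement 3: This is not ((U and R) xor (P or not V)).

U and R = True and False = False
not V = not True = False
P or not V = False or False = False
(U and R) xor (P or not V) = False xor False = False
not ((U and R) xor (P or not V)) = not False = True
So Statement 3 is true.

True statements: 3.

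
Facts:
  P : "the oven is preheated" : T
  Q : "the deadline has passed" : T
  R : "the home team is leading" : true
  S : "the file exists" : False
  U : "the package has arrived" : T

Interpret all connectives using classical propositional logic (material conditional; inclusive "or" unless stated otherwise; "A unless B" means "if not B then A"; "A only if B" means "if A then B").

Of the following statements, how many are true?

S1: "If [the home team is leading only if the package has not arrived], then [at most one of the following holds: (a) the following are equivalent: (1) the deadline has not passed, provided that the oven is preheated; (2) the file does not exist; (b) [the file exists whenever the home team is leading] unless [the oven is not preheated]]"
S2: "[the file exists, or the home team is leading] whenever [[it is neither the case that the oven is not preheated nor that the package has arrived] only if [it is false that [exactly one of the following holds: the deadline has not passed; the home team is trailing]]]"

2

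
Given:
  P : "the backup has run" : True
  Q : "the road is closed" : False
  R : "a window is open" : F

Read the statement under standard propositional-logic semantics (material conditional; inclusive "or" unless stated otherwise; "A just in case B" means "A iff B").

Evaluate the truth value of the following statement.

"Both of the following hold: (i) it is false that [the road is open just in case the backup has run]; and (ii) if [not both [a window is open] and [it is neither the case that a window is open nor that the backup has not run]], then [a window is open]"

This is ¬(¬Q ↔ P) ∧ ((R ↑ (R ↓ ¬P)) → R).

¬Q = ¬F = T
¬Q ↔ P = T ↔ T = T
¬(¬Q ↔ P) = ¬T = F
¬P = ¬T = F
R ↓ ¬P = F ↓ F = T
R ↑ (R ↓ ¬P) = F ↑ T = T
(R ↑ (R ↓ ¬P)) → R = T → F = F
¬(¬Q ↔ P) ∧ ((R ↑ (R ↓ ¬P)) → R) = F ∧ F = F

false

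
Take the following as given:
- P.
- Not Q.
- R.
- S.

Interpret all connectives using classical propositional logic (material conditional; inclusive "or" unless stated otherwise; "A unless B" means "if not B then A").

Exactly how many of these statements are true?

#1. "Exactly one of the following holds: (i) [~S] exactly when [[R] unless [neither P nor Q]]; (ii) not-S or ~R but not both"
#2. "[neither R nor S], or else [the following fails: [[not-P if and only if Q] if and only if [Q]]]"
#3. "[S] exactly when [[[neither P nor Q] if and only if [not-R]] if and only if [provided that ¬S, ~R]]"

2

#1: Parsed as (¬S ↔ (R ∨ (P ↓ Q))) ⊕ (¬S ⊕ ¬R)

¬S = ¬T = F
P ↓ Q = T ↓ F = F
R ∨ (P ↓ Q) = T ∨ F = T
¬S ↔ (R ∨ (P ↓ Q)) = F ↔ T = F
¬S = ¬T = F
¬R = ¬T = F
¬S ⊕ ¬R = F ⊕ F = F
(¬S ↔ (R ∨ (P ↓ Q))) ⊕ (¬S ⊕ ¬R) = F ⊕ F = F
So #1 is false.

#2: Formalization: (R ↓ S) ∨ ¬((¬P ↔ Q) ↔ Q)

R ↓ S = T ↓ T = F
¬P = ¬T = F
¬P ↔ Q = F ↔ F = T
(¬P ↔ Q) ↔ Q = T ↔ F = F
¬((¬P ↔ Q) ↔ Q) = ¬F = T
(R ↓ S) ∨ ¬((¬P ↔ Q) ↔ Q) = F ∨ T = T
So #2 is true.

#3: Parsed as S ↔ (((P ↓ Q) ↔ ¬R) ↔ (¬S → ¬R))

P ↓ Q = T ↓ F = F
¬R = ¬T = F
(P ↓ Q) ↔ ¬R = F ↔ F = T
¬S = ¬T = F
¬R = ¬T = F
¬S → ¬R = F → F = T
((P ↓ Q) ↔ ¬R) ↔ (¬S → ¬R) = T ↔ T = T
S ↔ (((P ↓ Q) ↔ ¬R) ↔ (¬S → ¬R)) = T ↔ T = T
Thus #3 is true.

True statements: 2 (#2, #3).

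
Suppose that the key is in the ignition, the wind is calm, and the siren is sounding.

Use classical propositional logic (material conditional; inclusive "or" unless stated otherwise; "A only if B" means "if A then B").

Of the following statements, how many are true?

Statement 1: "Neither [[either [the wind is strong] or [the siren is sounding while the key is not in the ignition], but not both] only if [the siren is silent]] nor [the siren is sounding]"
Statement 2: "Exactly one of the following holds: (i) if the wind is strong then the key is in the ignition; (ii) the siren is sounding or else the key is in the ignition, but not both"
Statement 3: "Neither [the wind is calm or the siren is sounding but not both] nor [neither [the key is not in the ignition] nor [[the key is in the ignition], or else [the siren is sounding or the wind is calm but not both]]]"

Let G = "the wind is strong" (F), P = "the siren is sounding" (T), H = "the key is in the ignition" (T).

Statement 1: This is ((G ⊕ (P ∧ ¬H)) → ¬P) ↓ P.

¬H = ¬T = F
P ∧ ¬H = T ∧ F = F
G ⊕ (P ∧ ¬H) = F ⊕ F = F
¬P = ¬T = F
(G ⊕ (P ∧ ¬H)) → ¬P = F → F = T
((G ⊕ (P ∧ ¬H)) → ¬P) ↓ P = T ↓ T = F
Thus Statement 1 is false.

Statement 2: In symbols: (G → H) ⊕ (P ⊕ H)

G → H = F → T = T
P ⊕ H = T ⊕ T = F
(G → H) ⊕ (P ⊕ H) = T ⊕ F = T
Thus Statement 2 is true.

Statement 3: In symbols: (¬G ⊕ P) ↓ (¬H ↓ (H ∨ (P ⊕ ¬G)))

¬G = ¬F = T
¬G ⊕ P = T ⊕ T = F
¬H = ¬T = F
¬G = ¬F = T
P ⊕ ¬G = T ⊕ T = F
H ∨ (P ⊕ ¬G) = T ∨ F = T
¬H ↓ (H ∨ (P ⊕ ¬G)) = F ↓ T = F
(¬G ⊕ P) ↓ (¬H ↓ (H ∨ (P ⊕ ¬G))) = F ↓ F = T
So Statement 3 is true.

True statements: 2 (Statement 2, Statement 3).

2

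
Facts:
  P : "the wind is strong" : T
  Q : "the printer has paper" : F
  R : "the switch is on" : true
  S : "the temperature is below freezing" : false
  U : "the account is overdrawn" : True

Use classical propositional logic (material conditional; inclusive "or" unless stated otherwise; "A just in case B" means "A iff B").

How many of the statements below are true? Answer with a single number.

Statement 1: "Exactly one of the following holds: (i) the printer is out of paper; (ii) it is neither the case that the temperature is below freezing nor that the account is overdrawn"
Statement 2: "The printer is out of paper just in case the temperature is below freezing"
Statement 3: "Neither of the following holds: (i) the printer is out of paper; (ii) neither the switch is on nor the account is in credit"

1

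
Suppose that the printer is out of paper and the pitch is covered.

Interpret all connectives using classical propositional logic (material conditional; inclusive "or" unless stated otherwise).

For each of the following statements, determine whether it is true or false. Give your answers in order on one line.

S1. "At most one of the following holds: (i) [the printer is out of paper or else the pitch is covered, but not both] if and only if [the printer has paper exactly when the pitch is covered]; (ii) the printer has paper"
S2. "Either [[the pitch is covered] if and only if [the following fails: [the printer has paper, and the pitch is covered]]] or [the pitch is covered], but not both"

Let G = "the printer has paper" (False), M = "the pitch is covered" (True).

S1: In symbols: ((not G xor M) iff (G iff M)) nand G

not G = not False = True
not G xor M = True xor True = False
G iff M = False iff True = False
(not G xor M) iff (G iff M) = False iff False = True
((not G xor M) iff (G iff M)) nand G = True nand False = True
So S1 is true.

S2: In symbols: (M iff not (G and M)) xor M

G and M = False and True = False
not (G and M) = not False = True
M iff not (G and M) = True iff True = True
(M iff not (G and M)) xor M = True xor True = False
Hence S2 is false.

S1 True / S2 False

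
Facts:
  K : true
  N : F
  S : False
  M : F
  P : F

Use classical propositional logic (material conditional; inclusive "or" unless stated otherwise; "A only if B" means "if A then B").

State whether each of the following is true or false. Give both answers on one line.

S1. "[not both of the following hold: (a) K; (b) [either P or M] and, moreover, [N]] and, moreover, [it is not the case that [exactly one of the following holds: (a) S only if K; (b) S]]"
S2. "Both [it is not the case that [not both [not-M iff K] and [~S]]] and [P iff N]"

S1 False / S2 True

S1: Parsed as (K ↑ ((P ∨ M) ∧ N)) ∧ ¬((S → K) ⊕ S)

P ∨ M = F ∨ F = F
(P ∨ M) ∧ N = F ∧ F = F
K ↑ ((P ∨ M) ∧ N) = T ↑ F = T
S → K = F → T = T
(S → K) ⊕ S = T ⊕ F = T
¬((S → K) ⊕ S) = ¬T = F
(K ↑ ((P ∨ M) ∧ N)) ∧ ¬((S → K) ⊕ S) = T ∧ F = F
Hence S1 is false.

S2: This is ¬((¬M ↔ K) ↑ ¬S) ∧ (P ↔ N).

¬M = ¬F = T
¬M ↔ K = T ↔ T = T
¬S = ¬F = T
(¬M ↔ K) ↑ ¬S = T ↑ T = F
¬((¬M ↔ K) ↑ ¬S) = ¬F = T
P ↔ N = F ↔ F = T
¬((¬M ↔ K) ↑ ¬S) ∧ (P ↔ N) = T ∧ T = T
Hence S2 is true.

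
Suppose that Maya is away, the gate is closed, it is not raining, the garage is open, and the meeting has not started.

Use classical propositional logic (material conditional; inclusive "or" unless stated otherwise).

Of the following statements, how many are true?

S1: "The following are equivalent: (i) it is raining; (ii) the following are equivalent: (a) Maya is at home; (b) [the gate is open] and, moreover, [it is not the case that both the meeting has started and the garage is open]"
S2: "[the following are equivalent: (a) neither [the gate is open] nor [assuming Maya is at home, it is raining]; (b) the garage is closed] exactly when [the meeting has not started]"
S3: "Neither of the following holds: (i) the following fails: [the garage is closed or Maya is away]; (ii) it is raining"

2

Let P = "it is raining" (F), V = "Maya is at home" (F), K = "the gate is open" (F), W = "the meeting has started" (F), S = "the garage is closed" (F).

S1: Formalization: P ↔ (V ↔ (K ∧ (W ↑ ¬S)))

¬S = ¬F = T
W ↑ ¬S = F ↑ T = T
K ∧ (W ↑ ¬S) = F ∧ T = F
V ↔ (K ∧ (W ↑ ¬S)) = F ↔ F = T
P ↔ (V ↔ (K ∧ (W ↑ ¬S))) = F ↔ T = F
So S1 is false.

S2: Formalization: ((K ↓ (V → P)) ↔ S) ↔ ¬W

V → P = F → F = T
K ↓ (V → P) = F ↓ T = F
(K ↓ (V → P)) ↔ S = F ↔ F = T
¬W = ¬F = T
((K ↓ (V → P)) ↔ S) ↔ ¬W = T ↔ T = T
Thus S2 is true.

S3: Parsed as ¬(S ∨ ¬V) ↓ P

¬V = ¬F = T
S ∨ ¬V = F ∨ T = T
¬(S ∨ ¬V) = ¬T = F
¬(S ∨ ¬V) ↓ P = F ↓ F = T
Thus S3 is true.

Count: 2.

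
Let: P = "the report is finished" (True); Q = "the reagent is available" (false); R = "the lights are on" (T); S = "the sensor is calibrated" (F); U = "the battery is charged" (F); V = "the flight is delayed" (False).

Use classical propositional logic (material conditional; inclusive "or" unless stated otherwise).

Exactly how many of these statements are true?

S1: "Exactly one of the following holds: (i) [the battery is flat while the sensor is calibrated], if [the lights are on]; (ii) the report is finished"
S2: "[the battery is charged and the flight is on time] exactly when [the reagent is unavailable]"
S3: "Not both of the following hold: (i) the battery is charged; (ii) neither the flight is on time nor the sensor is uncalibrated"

S1: Parsed as (R -> (not U and S)) xor P

not U = not False = True
not U and S = True and False = False
R -> (not U and S) = True -> False = False
(R -> (not U and S)) xor P = False xor True = True
Hence S1 is true.

S2: In symbols: (U and not V) iff not Q

not V = not False = True
U and not V = False and True = False
not Q = not False = True
(U and not V) iff not Q = False iff True = False
Thus S2 is false.

S3: In symbols: U nand (not V nor not S)

not V = not False = True
not S = not False = True
not V nor not S = True nor True = False
U nand (not V nor not S) = False nand False = True
Thus S3 is true.

2 of the 3 statements are true (S1, S3).

2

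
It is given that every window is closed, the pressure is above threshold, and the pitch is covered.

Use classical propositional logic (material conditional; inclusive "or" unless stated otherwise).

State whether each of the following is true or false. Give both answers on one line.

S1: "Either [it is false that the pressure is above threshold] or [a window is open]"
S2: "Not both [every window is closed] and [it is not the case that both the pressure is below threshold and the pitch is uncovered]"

S1 false, S2 false

Let Q = "the pressure is above threshold" (T), P = "a window is open" (F), R = "the pitch is covered" (T).

S1: Formalization: ¬Q ∨ P

¬Q = ¬T = F
¬Q ∨ P = F ∨ F = F
Hence S1 is false.

S2: This is ¬P ↑ (¬Q ↑ ¬R).

¬P = ¬F = T
¬Q = ¬T = F
¬R = ¬T = F
¬Q ↑ ¬R = F ↑ F = T
¬P ↑ (¬Q ↑ ¬R) = T ↑ T = F
Thus S2 is false.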